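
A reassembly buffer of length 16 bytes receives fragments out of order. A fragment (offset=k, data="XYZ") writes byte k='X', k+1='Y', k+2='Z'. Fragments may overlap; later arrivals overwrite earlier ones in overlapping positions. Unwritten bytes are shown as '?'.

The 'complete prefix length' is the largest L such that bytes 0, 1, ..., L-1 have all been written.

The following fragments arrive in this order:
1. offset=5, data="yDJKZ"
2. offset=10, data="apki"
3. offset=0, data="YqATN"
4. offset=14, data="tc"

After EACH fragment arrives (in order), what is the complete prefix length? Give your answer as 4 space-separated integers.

Fragment 1: offset=5 data="yDJKZ" -> buffer=?????yDJKZ?????? -> prefix_len=0
Fragment 2: offset=10 data="apki" -> buffer=?????yDJKZapki?? -> prefix_len=0
Fragment 3: offset=0 data="YqATN" -> buffer=YqATNyDJKZapki?? -> prefix_len=14
Fragment 4: offset=14 data="tc" -> buffer=YqATNyDJKZapkitc -> prefix_len=16

Answer: 0 0 14 16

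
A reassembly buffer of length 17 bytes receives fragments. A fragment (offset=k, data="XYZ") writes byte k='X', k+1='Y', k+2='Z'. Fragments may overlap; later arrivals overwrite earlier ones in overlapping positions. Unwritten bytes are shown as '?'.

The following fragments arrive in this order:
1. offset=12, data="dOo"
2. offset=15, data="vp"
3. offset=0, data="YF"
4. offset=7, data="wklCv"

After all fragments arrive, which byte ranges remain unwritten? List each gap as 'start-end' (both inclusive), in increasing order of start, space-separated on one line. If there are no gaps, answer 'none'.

Answer: 2-6

Derivation:
Fragment 1: offset=12 len=3
Fragment 2: offset=15 len=2
Fragment 3: offset=0 len=2
Fragment 4: offset=7 len=5
Gaps: 2-6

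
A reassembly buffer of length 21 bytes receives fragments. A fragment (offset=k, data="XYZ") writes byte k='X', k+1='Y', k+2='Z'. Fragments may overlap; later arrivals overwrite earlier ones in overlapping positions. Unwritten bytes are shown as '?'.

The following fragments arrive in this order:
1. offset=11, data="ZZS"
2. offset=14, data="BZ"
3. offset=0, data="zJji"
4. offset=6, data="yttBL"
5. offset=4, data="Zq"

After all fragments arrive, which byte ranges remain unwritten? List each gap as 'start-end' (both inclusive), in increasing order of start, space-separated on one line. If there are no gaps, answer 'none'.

Answer: 16-20

Derivation:
Fragment 1: offset=11 len=3
Fragment 2: offset=14 len=2
Fragment 3: offset=0 len=4
Fragment 4: offset=6 len=5
Fragment 5: offset=4 len=2
Gaps: 16-20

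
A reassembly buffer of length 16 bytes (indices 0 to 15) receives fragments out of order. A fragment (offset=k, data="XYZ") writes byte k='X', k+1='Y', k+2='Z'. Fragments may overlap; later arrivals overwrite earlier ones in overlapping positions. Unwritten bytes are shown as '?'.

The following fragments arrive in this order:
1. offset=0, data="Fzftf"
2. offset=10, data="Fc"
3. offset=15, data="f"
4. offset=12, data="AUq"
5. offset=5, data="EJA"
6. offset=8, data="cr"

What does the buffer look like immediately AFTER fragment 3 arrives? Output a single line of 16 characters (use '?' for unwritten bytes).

Fragment 1: offset=0 data="Fzftf" -> buffer=Fzftf???????????
Fragment 2: offset=10 data="Fc" -> buffer=Fzftf?????Fc????
Fragment 3: offset=15 data="f" -> buffer=Fzftf?????Fc???f

Answer: Fzftf?????Fc???f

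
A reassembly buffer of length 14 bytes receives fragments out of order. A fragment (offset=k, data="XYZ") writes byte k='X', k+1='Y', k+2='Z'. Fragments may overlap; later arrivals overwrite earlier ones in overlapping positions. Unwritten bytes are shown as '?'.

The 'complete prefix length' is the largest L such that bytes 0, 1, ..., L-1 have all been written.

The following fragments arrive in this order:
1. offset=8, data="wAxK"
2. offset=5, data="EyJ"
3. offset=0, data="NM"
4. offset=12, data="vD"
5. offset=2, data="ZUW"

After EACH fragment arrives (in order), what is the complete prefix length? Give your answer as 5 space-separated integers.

Answer: 0 0 2 2 14

Derivation:
Fragment 1: offset=8 data="wAxK" -> buffer=????????wAxK?? -> prefix_len=0
Fragment 2: offset=5 data="EyJ" -> buffer=?????EyJwAxK?? -> prefix_len=0
Fragment 3: offset=0 data="NM" -> buffer=NM???EyJwAxK?? -> prefix_len=2
Fragment 4: offset=12 data="vD" -> buffer=NM???EyJwAxKvD -> prefix_len=2
Fragment 5: offset=2 data="ZUW" -> buffer=NMZUWEyJwAxKvD -> prefix_len=14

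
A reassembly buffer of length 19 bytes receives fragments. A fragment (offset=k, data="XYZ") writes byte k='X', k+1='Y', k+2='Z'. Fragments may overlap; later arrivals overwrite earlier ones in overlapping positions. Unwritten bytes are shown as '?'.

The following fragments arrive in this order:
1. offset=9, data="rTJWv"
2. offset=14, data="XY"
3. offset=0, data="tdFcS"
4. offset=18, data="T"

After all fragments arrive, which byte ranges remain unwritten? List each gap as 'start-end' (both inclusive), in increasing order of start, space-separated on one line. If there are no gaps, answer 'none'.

Answer: 5-8 16-17

Derivation:
Fragment 1: offset=9 len=5
Fragment 2: offset=14 len=2
Fragment 3: offset=0 len=5
Fragment 4: offset=18 len=1
Gaps: 5-8 16-17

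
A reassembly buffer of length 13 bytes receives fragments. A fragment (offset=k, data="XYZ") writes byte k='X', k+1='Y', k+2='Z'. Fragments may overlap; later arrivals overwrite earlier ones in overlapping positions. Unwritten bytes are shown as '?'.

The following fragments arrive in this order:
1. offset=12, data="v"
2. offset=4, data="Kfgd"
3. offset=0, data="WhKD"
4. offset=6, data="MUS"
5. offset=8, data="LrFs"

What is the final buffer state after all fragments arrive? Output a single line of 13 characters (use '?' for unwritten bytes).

Fragment 1: offset=12 data="v" -> buffer=????????????v
Fragment 2: offset=4 data="Kfgd" -> buffer=????Kfgd????v
Fragment 3: offset=0 data="WhKD" -> buffer=WhKDKfgd????v
Fragment 4: offset=6 data="MUS" -> buffer=WhKDKfMUS???v
Fragment 5: offset=8 data="LrFs" -> buffer=WhKDKfMULrFsv

Answer: WhKDKfMULrFsv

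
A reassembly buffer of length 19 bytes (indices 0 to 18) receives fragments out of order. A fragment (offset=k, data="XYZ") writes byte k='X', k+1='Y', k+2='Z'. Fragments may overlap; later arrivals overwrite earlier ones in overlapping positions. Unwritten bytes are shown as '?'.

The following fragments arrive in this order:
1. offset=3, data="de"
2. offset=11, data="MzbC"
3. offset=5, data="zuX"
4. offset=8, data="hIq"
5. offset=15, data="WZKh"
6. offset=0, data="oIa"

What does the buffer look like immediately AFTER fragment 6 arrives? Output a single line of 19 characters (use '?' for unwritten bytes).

Answer: oIadezuXhIqMzbCWZKh

Derivation:
Fragment 1: offset=3 data="de" -> buffer=???de??????????????
Fragment 2: offset=11 data="MzbC" -> buffer=???de??????MzbC????
Fragment 3: offset=5 data="zuX" -> buffer=???dezuX???MzbC????
Fragment 4: offset=8 data="hIq" -> buffer=???dezuXhIqMzbC????
Fragment 5: offset=15 data="WZKh" -> buffer=???dezuXhIqMzbCWZKh
Fragment 6: offset=0 data="oIa" -> buffer=oIadezuXhIqMzbCWZKh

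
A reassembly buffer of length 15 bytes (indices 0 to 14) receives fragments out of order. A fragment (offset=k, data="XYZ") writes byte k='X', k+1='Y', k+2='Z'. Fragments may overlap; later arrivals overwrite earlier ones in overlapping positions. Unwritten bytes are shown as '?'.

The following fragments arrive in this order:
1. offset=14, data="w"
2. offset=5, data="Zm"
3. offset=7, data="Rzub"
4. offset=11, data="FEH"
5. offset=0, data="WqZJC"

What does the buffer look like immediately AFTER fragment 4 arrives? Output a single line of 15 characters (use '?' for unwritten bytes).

Fragment 1: offset=14 data="w" -> buffer=??????????????w
Fragment 2: offset=5 data="Zm" -> buffer=?????Zm???????w
Fragment 3: offset=7 data="Rzub" -> buffer=?????ZmRzub???w
Fragment 4: offset=11 data="FEH" -> buffer=?????ZmRzubFEHw

Answer: ?????ZmRzubFEHw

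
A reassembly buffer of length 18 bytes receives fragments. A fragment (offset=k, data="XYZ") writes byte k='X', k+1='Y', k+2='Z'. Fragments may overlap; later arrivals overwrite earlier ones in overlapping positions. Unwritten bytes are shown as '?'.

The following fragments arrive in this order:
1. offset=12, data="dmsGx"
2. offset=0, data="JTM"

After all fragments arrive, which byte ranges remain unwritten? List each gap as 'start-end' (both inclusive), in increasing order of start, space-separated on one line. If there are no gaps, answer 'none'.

Fragment 1: offset=12 len=5
Fragment 2: offset=0 len=3
Gaps: 3-11 17-17

Answer: 3-11 17-17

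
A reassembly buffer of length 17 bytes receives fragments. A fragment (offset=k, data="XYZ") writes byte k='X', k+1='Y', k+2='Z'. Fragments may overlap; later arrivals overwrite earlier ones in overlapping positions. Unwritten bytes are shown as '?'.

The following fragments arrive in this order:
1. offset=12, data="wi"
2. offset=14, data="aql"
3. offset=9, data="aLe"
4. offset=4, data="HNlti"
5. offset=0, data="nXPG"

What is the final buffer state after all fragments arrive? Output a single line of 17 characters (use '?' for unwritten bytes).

Answer: nXPGHNltiaLewiaql

Derivation:
Fragment 1: offset=12 data="wi" -> buffer=????????????wi???
Fragment 2: offset=14 data="aql" -> buffer=????????????wiaql
Fragment 3: offset=9 data="aLe" -> buffer=?????????aLewiaql
Fragment 4: offset=4 data="HNlti" -> buffer=????HNltiaLewiaql
Fragment 5: offset=0 data="nXPG" -> buffer=nXPGHNltiaLewiaql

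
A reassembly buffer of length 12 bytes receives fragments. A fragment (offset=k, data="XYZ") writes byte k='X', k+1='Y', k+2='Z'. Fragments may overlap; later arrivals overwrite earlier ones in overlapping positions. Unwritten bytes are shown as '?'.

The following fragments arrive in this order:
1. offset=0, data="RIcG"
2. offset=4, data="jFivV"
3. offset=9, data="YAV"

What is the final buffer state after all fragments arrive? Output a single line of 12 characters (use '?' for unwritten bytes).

Fragment 1: offset=0 data="RIcG" -> buffer=RIcG????????
Fragment 2: offset=4 data="jFivV" -> buffer=RIcGjFivV???
Fragment 3: offset=9 data="YAV" -> buffer=RIcGjFivVYAV

Answer: RIcGjFivVYAV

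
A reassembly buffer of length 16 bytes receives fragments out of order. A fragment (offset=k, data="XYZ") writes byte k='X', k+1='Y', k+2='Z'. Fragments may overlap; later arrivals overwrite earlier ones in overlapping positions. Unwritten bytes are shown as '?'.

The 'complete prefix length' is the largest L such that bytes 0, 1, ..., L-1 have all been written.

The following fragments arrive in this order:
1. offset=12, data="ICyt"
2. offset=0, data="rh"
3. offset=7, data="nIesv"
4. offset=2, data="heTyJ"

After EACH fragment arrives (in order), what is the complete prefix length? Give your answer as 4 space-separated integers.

Answer: 0 2 2 16

Derivation:
Fragment 1: offset=12 data="ICyt" -> buffer=????????????ICyt -> prefix_len=0
Fragment 2: offset=0 data="rh" -> buffer=rh??????????ICyt -> prefix_len=2
Fragment 3: offset=7 data="nIesv" -> buffer=rh?????nIesvICyt -> prefix_len=2
Fragment 4: offset=2 data="heTyJ" -> buffer=rhheTyJnIesvICyt -> prefix_len=16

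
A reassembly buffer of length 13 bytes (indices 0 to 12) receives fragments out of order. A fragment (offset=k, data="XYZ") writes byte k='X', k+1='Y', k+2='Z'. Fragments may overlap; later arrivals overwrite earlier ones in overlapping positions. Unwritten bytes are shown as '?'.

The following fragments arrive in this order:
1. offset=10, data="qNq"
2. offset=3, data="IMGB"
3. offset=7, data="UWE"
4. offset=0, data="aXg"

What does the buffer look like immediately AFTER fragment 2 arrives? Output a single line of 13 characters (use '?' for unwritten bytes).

Fragment 1: offset=10 data="qNq" -> buffer=??????????qNq
Fragment 2: offset=3 data="IMGB" -> buffer=???IMGB???qNq

Answer: ???IMGB???qNq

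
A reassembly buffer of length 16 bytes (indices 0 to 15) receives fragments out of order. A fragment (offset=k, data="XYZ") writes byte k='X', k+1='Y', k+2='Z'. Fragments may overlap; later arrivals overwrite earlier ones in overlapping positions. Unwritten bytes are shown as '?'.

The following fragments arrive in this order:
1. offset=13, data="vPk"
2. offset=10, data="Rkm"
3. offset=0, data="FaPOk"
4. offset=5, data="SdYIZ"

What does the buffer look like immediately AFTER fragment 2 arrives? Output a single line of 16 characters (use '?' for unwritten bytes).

Answer: ??????????RkmvPk

Derivation:
Fragment 1: offset=13 data="vPk" -> buffer=?????????????vPk
Fragment 2: offset=10 data="Rkm" -> buffer=??????????RkmvPk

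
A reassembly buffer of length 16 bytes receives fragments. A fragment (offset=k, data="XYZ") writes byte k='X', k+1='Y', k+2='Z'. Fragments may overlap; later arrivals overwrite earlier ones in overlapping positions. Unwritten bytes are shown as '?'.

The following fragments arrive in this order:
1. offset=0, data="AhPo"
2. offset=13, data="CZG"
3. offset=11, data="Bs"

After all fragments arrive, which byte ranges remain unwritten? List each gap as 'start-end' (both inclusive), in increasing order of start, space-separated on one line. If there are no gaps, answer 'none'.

Answer: 4-10

Derivation:
Fragment 1: offset=0 len=4
Fragment 2: offset=13 len=3
Fragment 3: offset=11 len=2
Gaps: 4-10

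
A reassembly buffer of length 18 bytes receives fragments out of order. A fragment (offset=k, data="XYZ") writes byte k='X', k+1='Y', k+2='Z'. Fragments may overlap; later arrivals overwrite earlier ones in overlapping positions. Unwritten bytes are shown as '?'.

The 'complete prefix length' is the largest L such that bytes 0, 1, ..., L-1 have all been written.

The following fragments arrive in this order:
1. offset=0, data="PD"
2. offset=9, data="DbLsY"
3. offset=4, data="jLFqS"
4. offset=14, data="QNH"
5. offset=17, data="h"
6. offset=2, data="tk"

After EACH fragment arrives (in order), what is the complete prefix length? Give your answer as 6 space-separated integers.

Answer: 2 2 2 2 2 18

Derivation:
Fragment 1: offset=0 data="PD" -> buffer=PD???????????????? -> prefix_len=2
Fragment 2: offset=9 data="DbLsY" -> buffer=PD???????DbLsY???? -> prefix_len=2
Fragment 3: offset=4 data="jLFqS" -> buffer=PD??jLFqSDbLsY???? -> prefix_len=2
Fragment 4: offset=14 data="QNH" -> buffer=PD??jLFqSDbLsYQNH? -> prefix_len=2
Fragment 5: offset=17 data="h" -> buffer=PD??jLFqSDbLsYQNHh -> prefix_len=2
Fragment 6: offset=2 data="tk" -> buffer=PDtkjLFqSDbLsYQNHh -> prefix_len=18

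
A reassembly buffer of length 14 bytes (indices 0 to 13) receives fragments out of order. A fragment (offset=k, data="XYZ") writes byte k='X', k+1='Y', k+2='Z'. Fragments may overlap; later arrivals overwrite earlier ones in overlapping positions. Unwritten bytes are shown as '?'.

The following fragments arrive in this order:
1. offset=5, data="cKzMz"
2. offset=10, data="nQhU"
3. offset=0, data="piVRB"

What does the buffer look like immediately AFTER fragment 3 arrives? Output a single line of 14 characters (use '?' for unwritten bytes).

Fragment 1: offset=5 data="cKzMz" -> buffer=?????cKzMz????
Fragment 2: offset=10 data="nQhU" -> buffer=?????cKzMznQhU
Fragment 3: offset=0 data="piVRB" -> buffer=piVRBcKzMznQhU

Answer: piVRBcKzMznQhU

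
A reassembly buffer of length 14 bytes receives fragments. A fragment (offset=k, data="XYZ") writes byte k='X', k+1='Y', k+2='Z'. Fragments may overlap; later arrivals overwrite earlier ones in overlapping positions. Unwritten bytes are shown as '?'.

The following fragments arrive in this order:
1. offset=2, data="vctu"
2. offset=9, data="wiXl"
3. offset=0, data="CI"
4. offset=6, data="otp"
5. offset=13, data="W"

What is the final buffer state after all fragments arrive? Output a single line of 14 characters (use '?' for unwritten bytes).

Answer: CIvctuotpwiXlW

Derivation:
Fragment 1: offset=2 data="vctu" -> buffer=??vctu????????
Fragment 2: offset=9 data="wiXl" -> buffer=??vctu???wiXl?
Fragment 3: offset=0 data="CI" -> buffer=CIvctu???wiXl?
Fragment 4: offset=6 data="otp" -> buffer=CIvctuotpwiXl?
Fragment 5: offset=13 data="W" -> buffer=CIvctuotpwiXlW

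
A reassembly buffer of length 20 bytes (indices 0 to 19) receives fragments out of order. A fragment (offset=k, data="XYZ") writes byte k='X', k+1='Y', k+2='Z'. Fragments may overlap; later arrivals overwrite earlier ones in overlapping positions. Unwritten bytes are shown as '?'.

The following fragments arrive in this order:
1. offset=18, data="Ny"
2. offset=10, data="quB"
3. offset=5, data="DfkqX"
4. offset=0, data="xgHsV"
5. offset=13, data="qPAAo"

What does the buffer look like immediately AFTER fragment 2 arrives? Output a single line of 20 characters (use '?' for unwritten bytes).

Answer: ??????????quB?????Ny

Derivation:
Fragment 1: offset=18 data="Ny" -> buffer=??????????????????Ny
Fragment 2: offset=10 data="quB" -> buffer=??????????quB?????Ny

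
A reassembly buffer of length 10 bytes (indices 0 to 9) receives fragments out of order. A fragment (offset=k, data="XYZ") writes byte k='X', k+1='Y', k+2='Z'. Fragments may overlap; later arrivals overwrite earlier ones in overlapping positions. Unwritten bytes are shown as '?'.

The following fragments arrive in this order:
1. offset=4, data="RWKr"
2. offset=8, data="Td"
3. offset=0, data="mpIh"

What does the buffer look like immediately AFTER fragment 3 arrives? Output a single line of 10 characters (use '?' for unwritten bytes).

Fragment 1: offset=4 data="RWKr" -> buffer=????RWKr??
Fragment 2: offset=8 data="Td" -> buffer=????RWKrTd
Fragment 3: offset=0 data="mpIh" -> buffer=mpIhRWKrTd

Answer: mpIhRWKrTd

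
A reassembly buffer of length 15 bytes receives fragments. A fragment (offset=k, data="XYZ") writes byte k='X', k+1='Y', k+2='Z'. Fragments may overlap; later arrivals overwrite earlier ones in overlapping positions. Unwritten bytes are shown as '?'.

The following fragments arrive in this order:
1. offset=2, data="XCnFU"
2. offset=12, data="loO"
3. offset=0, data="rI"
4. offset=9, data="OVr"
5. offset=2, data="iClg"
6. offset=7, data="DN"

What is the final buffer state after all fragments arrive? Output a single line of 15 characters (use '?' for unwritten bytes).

Fragment 1: offset=2 data="XCnFU" -> buffer=??XCnFU????????
Fragment 2: offset=12 data="loO" -> buffer=??XCnFU?????loO
Fragment 3: offset=0 data="rI" -> buffer=rIXCnFU?????loO
Fragment 4: offset=9 data="OVr" -> buffer=rIXCnFU??OVrloO
Fragment 5: offset=2 data="iClg" -> buffer=rIiClgU??OVrloO
Fragment 6: offset=7 data="DN" -> buffer=rIiClgUDNOVrloO

Answer: rIiClgUDNOVrloO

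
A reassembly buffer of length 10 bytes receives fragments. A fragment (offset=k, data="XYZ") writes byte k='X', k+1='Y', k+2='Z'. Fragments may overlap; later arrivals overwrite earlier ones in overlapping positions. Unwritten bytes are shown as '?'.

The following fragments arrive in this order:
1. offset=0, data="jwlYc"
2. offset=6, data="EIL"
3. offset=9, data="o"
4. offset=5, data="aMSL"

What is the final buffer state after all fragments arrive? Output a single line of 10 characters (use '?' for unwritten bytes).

Fragment 1: offset=0 data="jwlYc" -> buffer=jwlYc?????
Fragment 2: offset=6 data="EIL" -> buffer=jwlYc?EIL?
Fragment 3: offset=9 data="o" -> buffer=jwlYc?EILo
Fragment 4: offset=5 data="aMSL" -> buffer=jwlYcaMSLo

Answer: jwlYcaMSLo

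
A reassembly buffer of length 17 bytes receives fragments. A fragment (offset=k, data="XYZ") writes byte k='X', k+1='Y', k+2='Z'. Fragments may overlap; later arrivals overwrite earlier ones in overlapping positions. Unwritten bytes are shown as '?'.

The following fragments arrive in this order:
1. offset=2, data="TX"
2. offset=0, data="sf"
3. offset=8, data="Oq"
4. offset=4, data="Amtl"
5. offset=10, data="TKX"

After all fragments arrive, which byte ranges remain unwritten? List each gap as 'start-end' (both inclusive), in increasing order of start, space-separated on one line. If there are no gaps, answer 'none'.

Fragment 1: offset=2 len=2
Fragment 2: offset=0 len=2
Fragment 3: offset=8 len=2
Fragment 4: offset=4 len=4
Fragment 5: offset=10 len=3
Gaps: 13-16

Answer: 13-16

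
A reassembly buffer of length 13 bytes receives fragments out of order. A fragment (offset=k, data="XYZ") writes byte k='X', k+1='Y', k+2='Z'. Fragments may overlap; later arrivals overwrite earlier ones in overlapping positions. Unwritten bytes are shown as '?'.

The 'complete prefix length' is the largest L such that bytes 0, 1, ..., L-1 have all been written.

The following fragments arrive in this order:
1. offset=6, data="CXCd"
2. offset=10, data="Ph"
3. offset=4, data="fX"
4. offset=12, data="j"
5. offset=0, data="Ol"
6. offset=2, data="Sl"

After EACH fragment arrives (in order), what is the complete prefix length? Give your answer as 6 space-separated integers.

Answer: 0 0 0 0 2 13

Derivation:
Fragment 1: offset=6 data="CXCd" -> buffer=??????CXCd??? -> prefix_len=0
Fragment 2: offset=10 data="Ph" -> buffer=??????CXCdPh? -> prefix_len=0
Fragment 3: offset=4 data="fX" -> buffer=????fXCXCdPh? -> prefix_len=0
Fragment 4: offset=12 data="j" -> buffer=????fXCXCdPhj -> prefix_len=0
Fragment 5: offset=0 data="Ol" -> buffer=Ol??fXCXCdPhj -> prefix_len=2
Fragment 6: offset=2 data="Sl" -> buffer=OlSlfXCXCdPhj -> prefix_len=13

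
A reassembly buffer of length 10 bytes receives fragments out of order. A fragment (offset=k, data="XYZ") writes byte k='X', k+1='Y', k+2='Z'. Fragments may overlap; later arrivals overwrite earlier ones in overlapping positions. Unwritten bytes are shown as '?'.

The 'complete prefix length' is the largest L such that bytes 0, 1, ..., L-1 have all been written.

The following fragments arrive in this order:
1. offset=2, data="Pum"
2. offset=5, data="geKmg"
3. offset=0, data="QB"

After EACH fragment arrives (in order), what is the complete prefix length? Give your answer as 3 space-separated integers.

Answer: 0 0 10

Derivation:
Fragment 1: offset=2 data="Pum" -> buffer=??Pum????? -> prefix_len=0
Fragment 2: offset=5 data="geKmg" -> buffer=??PumgeKmg -> prefix_len=0
Fragment 3: offset=0 data="QB" -> buffer=QBPumgeKmg -> prefix_len=10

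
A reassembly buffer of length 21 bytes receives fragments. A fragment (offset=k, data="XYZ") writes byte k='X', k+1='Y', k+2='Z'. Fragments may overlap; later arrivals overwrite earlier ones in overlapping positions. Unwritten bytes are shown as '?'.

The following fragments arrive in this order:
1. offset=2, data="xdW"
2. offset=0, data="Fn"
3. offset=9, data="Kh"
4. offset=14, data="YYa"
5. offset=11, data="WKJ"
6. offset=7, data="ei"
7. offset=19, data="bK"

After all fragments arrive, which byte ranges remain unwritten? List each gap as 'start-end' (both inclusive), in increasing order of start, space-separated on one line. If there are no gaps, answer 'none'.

Answer: 5-6 17-18

Derivation:
Fragment 1: offset=2 len=3
Fragment 2: offset=0 len=2
Fragment 3: offset=9 len=2
Fragment 4: offset=14 len=3
Fragment 5: offset=11 len=3
Fragment 6: offset=7 len=2
Fragment 7: offset=19 len=2
Gaps: 5-6 17-18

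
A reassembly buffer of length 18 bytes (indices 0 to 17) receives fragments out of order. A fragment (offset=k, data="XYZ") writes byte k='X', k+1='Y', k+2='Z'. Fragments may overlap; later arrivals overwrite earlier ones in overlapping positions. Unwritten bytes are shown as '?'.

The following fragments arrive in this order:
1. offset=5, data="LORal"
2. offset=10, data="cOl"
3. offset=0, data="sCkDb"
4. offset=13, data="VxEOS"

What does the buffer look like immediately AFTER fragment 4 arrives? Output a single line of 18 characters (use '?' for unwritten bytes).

Answer: sCkDbLORalcOlVxEOS

Derivation:
Fragment 1: offset=5 data="LORal" -> buffer=?????LORal????????
Fragment 2: offset=10 data="cOl" -> buffer=?????LORalcOl?????
Fragment 3: offset=0 data="sCkDb" -> buffer=sCkDbLORalcOl?????
Fragment 4: offset=13 data="VxEOS" -> buffer=sCkDbLORalcOlVxEOS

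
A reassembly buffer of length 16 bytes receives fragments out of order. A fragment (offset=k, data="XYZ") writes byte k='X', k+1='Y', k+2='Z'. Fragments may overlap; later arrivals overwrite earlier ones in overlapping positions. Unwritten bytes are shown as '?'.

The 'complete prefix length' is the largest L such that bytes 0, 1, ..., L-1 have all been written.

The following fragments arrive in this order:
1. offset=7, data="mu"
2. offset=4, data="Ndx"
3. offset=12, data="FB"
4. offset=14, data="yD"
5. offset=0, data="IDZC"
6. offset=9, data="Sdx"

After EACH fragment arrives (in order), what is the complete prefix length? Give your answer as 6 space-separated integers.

Fragment 1: offset=7 data="mu" -> buffer=???????mu??????? -> prefix_len=0
Fragment 2: offset=4 data="Ndx" -> buffer=????Ndxmu??????? -> prefix_len=0
Fragment 3: offset=12 data="FB" -> buffer=????Ndxmu???FB?? -> prefix_len=0
Fragment 4: offset=14 data="yD" -> buffer=????Ndxmu???FByD -> prefix_len=0
Fragment 5: offset=0 data="IDZC" -> buffer=IDZCNdxmu???FByD -> prefix_len=9
Fragment 6: offset=9 data="Sdx" -> buffer=IDZCNdxmuSdxFByD -> prefix_len=16

Answer: 0 0 0 0 9 16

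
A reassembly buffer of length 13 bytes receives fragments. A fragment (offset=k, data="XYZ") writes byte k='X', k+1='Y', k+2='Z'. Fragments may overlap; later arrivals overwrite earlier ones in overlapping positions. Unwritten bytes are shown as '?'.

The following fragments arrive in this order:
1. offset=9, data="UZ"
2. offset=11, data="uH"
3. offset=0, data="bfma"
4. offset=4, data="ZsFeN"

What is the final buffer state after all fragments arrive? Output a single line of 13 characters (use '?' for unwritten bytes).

Answer: bfmaZsFeNUZuH

Derivation:
Fragment 1: offset=9 data="UZ" -> buffer=?????????UZ??
Fragment 2: offset=11 data="uH" -> buffer=?????????UZuH
Fragment 3: offset=0 data="bfma" -> buffer=bfma?????UZuH
Fragment 4: offset=4 data="ZsFeN" -> buffer=bfmaZsFeNUZuH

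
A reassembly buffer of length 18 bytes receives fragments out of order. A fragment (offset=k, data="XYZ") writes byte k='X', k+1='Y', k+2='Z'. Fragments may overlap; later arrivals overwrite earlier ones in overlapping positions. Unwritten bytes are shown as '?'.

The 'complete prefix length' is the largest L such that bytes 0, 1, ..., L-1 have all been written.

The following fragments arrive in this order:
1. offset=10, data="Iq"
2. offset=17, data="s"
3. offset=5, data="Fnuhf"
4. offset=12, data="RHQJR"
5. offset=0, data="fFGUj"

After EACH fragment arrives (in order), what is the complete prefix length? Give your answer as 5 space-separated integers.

Fragment 1: offset=10 data="Iq" -> buffer=??????????Iq?????? -> prefix_len=0
Fragment 2: offset=17 data="s" -> buffer=??????????Iq?????s -> prefix_len=0
Fragment 3: offset=5 data="Fnuhf" -> buffer=?????FnuhfIq?????s -> prefix_len=0
Fragment 4: offset=12 data="RHQJR" -> buffer=?????FnuhfIqRHQJRs -> prefix_len=0
Fragment 5: offset=0 data="fFGUj" -> buffer=fFGUjFnuhfIqRHQJRs -> prefix_len=18

Answer: 0 0 0 0 18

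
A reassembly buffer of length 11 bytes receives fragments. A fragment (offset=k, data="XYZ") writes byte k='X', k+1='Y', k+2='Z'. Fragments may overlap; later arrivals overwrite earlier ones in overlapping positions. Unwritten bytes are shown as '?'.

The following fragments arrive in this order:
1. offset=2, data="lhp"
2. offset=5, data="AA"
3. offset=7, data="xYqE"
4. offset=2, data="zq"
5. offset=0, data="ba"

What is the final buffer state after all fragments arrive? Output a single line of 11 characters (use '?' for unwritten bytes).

Answer: bazqpAAxYqE

Derivation:
Fragment 1: offset=2 data="lhp" -> buffer=??lhp??????
Fragment 2: offset=5 data="AA" -> buffer=??lhpAA????
Fragment 3: offset=7 data="xYqE" -> buffer=??lhpAAxYqE
Fragment 4: offset=2 data="zq" -> buffer=??zqpAAxYqE
Fragment 5: offset=0 data="ba" -> buffer=bazqpAAxYqE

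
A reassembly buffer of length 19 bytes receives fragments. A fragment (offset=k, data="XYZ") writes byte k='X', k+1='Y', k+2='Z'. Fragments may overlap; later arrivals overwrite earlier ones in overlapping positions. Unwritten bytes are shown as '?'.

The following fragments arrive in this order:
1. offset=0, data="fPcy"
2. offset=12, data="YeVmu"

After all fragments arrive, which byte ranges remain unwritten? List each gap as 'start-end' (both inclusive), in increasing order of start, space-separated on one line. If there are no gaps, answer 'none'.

Fragment 1: offset=0 len=4
Fragment 2: offset=12 len=5
Gaps: 4-11 17-18

Answer: 4-11 17-18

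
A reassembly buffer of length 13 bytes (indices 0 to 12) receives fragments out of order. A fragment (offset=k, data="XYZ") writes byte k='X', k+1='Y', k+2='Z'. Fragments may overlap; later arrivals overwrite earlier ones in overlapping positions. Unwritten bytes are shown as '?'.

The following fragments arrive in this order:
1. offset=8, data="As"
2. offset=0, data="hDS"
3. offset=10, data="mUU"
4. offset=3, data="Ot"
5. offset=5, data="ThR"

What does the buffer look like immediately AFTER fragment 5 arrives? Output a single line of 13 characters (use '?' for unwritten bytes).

Fragment 1: offset=8 data="As" -> buffer=????????As???
Fragment 2: offset=0 data="hDS" -> buffer=hDS?????As???
Fragment 3: offset=10 data="mUU" -> buffer=hDS?????AsmUU
Fragment 4: offset=3 data="Ot" -> buffer=hDSOt???AsmUU
Fragment 5: offset=5 data="ThR" -> buffer=hDSOtThRAsmUU

Answer: hDSOtThRAsmUU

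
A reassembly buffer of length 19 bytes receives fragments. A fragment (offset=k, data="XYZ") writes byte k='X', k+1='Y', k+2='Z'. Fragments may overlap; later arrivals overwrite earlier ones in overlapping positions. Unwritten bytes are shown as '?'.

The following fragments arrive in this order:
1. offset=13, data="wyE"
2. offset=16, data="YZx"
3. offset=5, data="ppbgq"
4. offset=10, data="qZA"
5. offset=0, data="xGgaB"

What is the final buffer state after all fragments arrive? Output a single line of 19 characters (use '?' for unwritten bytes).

Fragment 1: offset=13 data="wyE" -> buffer=?????????????wyE???
Fragment 2: offset=16 data="YZx" -> buffer=?????????????wyEYZx
Fragment 3: offset=5 data="ppbgq" -> buffer=?????ppbgq???wyEYZx
Fragment 4: offset=10 data="qZA" -> buffer=?????ppbgqqZAwyEYZx
Fragment 5: offset=0 data="xGgaB" -> buffer=xGgaBppbgqqZAwyEYZx

Answer: xGgaBppbgqqZAwyEYZx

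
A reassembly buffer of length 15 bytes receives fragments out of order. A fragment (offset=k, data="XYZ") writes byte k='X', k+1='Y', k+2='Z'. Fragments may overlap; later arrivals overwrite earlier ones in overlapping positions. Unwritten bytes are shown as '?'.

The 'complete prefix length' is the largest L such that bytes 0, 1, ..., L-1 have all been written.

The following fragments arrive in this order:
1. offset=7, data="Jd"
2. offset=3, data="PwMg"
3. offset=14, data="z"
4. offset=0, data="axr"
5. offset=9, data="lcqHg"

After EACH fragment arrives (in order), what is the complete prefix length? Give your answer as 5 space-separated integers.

Fragment 1: offset=7 data="Jd" -> buffer=???????Jd?????? -> prefix_len=0
Fragment 2: offset=3 data="PwMg" -> buffer=???PwMgJd?????? -> prefix_len=0
Fragment 3: offset=14 data="z" -> buffer=???PwMgJd?????z -> prefix_len=0
Fragment 4: offset=0 data="axr" -> buffer=axrPwMgJd?????z -> prefix_len=9
Fragment 5: offset=9 data="lcqHg" -> buffer=axrPwMgJdlcqHgz -> prefix_len=15

Answer: 0 0 0 9 15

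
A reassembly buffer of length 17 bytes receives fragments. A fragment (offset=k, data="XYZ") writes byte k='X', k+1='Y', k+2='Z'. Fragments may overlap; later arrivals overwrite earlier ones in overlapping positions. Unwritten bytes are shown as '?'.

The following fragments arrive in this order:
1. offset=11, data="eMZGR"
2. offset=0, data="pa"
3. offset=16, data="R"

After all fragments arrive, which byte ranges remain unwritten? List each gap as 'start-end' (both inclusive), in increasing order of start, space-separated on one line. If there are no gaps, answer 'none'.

Answer: 2-10

Derivation:
Fragment 1: offset=11 len=5
Fragment 2: offset=0 len=2
Fragment 3: offset=16 len=1
Gaps: 2-10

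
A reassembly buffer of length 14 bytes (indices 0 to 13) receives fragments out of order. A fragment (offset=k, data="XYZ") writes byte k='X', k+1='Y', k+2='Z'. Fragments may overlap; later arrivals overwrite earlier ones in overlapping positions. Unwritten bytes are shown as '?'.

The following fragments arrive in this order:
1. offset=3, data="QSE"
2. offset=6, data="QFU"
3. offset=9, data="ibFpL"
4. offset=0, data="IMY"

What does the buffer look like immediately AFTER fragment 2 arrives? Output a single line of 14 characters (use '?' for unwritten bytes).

Fragment 1: offset=3 data="QSE" -> buffer=???QSE????????
Fragment 2: offset=6 data="QFU" -> buffer=???QSEQFU?????

Answer: ???QSEQFU?????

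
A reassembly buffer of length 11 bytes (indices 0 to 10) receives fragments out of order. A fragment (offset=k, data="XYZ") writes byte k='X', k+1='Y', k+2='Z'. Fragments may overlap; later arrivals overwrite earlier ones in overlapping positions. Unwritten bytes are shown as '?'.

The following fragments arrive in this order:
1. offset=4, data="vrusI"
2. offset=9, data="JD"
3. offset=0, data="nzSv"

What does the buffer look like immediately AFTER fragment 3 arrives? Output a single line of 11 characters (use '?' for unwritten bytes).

Answer: nzSvvrusIJD

Derivation:
Fragment 1: offset=4 data="vrusI" -> buffer=????vrusI??
Fragment 2: offset=9 data="JD" -> buffer=????vrusIJD
Fragment 3: offset=0 data="nzSv" -> buffer=nzSvvrusIJD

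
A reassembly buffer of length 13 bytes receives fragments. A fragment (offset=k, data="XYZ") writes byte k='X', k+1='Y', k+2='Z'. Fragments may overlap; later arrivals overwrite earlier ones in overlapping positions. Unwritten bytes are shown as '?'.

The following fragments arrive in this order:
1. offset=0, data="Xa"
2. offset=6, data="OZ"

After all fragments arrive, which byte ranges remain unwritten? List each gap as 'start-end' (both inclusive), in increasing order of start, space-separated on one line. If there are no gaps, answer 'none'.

Answer: 2-5 8-12

Derivation:
Fragment 1: offset=0 len=2
Fragment 2: offset=6 len=2
Gaps: 2-5 8-12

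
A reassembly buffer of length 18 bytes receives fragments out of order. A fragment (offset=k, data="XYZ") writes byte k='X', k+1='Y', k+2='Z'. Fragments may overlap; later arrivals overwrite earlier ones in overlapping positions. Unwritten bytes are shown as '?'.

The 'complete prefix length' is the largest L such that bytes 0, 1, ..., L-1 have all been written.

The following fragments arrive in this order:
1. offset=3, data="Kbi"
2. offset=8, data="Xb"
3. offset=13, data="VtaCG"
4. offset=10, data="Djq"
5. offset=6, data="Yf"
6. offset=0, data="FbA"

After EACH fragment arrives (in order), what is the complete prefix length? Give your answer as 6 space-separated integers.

Answer: 0 0 0 0 0 18

Derivation:
Fragment 1: offset=3 data="Kbi" -> buffer=???Kbi???????????? -> prefix_len=0
Fragment 2: offset=8 data="Xb" -> buffer=???Kbi??Xb???????? -> prefix_len=0
Fragment 3: offset=13 data="VtaCG" -> buffer=???Kbi??Xb???VtaCG -> prefix_len=0
Fragment 4: offset=10 data="Djq" -> buffer=???Kbi??XbDjqVtaCG -> prefix_len=0
Fragment 5: offset=6 data="Yf" -> buffer=???KbiYfXbDjqVtaCG -> prefix_len=0
Fragment 6: offset=0 data="FbA" -> buffer=FbAKbiYfXbDjqVtaCG -> prefix_len=18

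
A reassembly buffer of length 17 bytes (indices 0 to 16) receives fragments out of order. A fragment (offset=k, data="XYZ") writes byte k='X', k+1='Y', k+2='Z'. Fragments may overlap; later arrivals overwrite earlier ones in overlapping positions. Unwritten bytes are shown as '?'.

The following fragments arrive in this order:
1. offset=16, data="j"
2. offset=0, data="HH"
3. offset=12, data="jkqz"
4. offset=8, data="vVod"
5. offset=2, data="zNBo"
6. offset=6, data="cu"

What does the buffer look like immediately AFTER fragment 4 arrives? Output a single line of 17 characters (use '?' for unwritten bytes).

Answer: HH??????vVodjkqzj

Derivation:
Fragment 1: offset=16 data="j" -> buffer=????????????????j
Fragment 2: offset=0 data="HH" -> buffer=HH??????????????j
Fragment 3: offset=12 data="jkqz" -> buffer=HH??????????jkqzj
Fragment 4: offset=8 data="vVod" -> buffer=HH??????vVodjkqzj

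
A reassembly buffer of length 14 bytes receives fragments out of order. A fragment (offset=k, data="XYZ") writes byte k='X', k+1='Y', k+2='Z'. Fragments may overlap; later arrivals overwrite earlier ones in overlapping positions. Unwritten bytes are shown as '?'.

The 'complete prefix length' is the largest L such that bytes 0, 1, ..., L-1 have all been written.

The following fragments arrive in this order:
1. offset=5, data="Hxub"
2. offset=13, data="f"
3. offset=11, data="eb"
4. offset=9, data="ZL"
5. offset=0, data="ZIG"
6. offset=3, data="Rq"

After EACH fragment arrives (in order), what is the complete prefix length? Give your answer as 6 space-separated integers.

Fragment 1: offset=5 data="Hxub" -> buffer=?????Hxub????? -> prefix_len=0
Fragment 2: offset=13 data="f" -> buffer=?????Hxub????f -> prefix_len=0
Fragment 3: offset=11 data="eb" -> buffer=?????Hxub??ebf -> prefix_len=0
Fragment 4: offset=9 data="ZL" -> buffer=?????HxubZLebf -> prefix_len=0
Fragment 5: offset=0 data="ZIG" -> buffer=ZIG??HxubZLebf -> prefix_len=3
Fragment 6: offset=3 data="Rq" -> buffer=ZIGRqHxubZLebf -> prefix_len=14

Answer: 0 0 0 0 3 14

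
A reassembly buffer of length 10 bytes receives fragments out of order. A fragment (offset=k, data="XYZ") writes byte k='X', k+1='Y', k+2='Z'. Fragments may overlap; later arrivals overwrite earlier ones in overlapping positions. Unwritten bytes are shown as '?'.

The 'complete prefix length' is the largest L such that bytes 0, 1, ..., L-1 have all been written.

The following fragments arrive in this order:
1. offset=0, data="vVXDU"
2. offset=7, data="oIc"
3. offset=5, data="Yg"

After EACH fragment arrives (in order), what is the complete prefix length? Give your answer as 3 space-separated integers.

Fragment 1: offset=0 data="vVXDU" -> buffer=vVXDU????? -> prefix_len=5
Fragment 2: offset=7 data="oIc" -> buffer=vVXDU??oIc -> prefix_len=5
Fragment 3: offset=5 data="Yg" -> buffer=vVXDUYgoIc -> prefix_len=10

Answer: 5 5 10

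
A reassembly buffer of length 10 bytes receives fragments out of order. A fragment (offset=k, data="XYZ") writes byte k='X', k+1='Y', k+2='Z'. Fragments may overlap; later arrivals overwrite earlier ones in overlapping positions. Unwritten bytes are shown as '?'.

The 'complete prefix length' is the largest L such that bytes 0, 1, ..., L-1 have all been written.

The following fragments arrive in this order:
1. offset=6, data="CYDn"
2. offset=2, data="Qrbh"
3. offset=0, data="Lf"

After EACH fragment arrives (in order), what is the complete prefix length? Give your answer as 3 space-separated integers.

Fragment 1: offset=6 data="CYDn" -> buffer=??????CYDn -> prefix_len=0
Fragment 2: offset=2 data="Qrbh" -> buffer=??QrbhCYDn -> prefix_len=0
Fragment 3: offset=0 data="Lf" -> buffer=LfQrbhCYDn -> prefix_len=10

Answer: 0 0 10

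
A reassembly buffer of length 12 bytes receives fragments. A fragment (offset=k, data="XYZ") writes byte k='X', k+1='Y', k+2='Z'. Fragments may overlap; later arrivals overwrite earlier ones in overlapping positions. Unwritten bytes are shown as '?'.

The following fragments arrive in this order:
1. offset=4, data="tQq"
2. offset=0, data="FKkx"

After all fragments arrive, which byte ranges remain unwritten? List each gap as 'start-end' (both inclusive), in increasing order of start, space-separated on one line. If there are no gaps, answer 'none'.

Fragment 1: offset=4 len=3
Fragment 2: offset=0 len=4
Gaps: 7-11

Answer: 7-11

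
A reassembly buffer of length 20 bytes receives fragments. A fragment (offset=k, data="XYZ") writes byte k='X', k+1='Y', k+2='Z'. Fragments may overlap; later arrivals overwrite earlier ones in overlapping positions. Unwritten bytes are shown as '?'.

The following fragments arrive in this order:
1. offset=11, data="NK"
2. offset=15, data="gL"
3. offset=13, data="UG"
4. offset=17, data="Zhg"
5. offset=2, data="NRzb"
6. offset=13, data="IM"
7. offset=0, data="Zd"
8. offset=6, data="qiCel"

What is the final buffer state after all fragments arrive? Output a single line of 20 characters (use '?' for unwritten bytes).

Answer: ZdNRzbqiCelNKIMgLZhg

Derivation:
Fragment 1: offset=11 data="NK" -> buffer=???????????NK???????
Fragment 2: offset=15 data="gL" -> buffer=???????????NK??gL???
Fragment 3: offset=13 data="UG" -> buffer=???????????NKUGgL???
Fragment 4: offset=17 data="Zhg" -> buffer=???????????NKUGgLZhg
Fragment 5: offset=2 data="NRzb" -> buffer=??NRzb?????NKUGgLZhg
Fragment 6: offset=13 data="IM" -> buffer=??NRzb?????NKIMgLZhg
Fragment 7: offset=0 data="Zd" -> buffer=ZdNRzb?????NKIMgLZhg
Fragment 8: offset=6 data="qiCel" -> buffer=ZdNRzbqiCelNKIMgLZhg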